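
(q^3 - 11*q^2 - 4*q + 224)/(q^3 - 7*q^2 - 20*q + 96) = (q - 7)/(q - 3)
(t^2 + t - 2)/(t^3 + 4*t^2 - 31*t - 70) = (t - 1)/(t^2 + 2*t - 35)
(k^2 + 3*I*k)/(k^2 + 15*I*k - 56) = k*(k + 3*I)/(k^2 + 15*I*k - 56)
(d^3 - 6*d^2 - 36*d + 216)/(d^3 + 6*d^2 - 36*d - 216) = (d - 6)/(d + 6)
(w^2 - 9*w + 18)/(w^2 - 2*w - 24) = (w - 3)/(w + 4)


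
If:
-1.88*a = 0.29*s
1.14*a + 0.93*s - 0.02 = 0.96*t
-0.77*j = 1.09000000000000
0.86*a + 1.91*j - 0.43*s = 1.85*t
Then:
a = 0.20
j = -1.42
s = -1.32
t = -1.06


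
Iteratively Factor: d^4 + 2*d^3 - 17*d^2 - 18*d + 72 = (d - 3)*(d^3 + 5*d^2 - 2*d - 24) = (d - 3)*(d - 2)*(d^2 + 7*d + 12) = (d - 3)*(d - 2)*(d + 3)*(d + 4)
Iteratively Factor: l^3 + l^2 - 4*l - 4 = (l + 1)*(l^2 - 4) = (l + 1)*(l + 2)*(l - 2)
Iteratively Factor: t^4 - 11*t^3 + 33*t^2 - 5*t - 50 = (t - 5)*(t^3 - 6*t^2 + 3*t + 10) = (t - 5)^2*(t^2 - t - 2) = (t - 5)^2*(t + 1)*(t - 2)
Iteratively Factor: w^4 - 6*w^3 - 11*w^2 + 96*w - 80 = (w - 4)*(w^3 - 2*w^2 - 19*w + 20) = (w - 4)*(w + 4)*(w^2 - 6*w + 5) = (w - 4)*(w - 1)*(w + 4)*(w - 5)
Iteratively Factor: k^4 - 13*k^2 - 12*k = (k - 4)*(k^3 + 4*k^2 + 3*k) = k*(k - 4)*(k^2 + 4*k + 3) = k*(k - 4)*(k + 1)*(k + 3)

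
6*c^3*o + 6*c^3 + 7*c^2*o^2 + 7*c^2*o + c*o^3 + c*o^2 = (c + o)*(6*c + o)*(c*o + c)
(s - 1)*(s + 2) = s^2 + s - 2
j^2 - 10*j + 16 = (j - 8)*(j - 2)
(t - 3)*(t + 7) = t^2 + 4*t - 21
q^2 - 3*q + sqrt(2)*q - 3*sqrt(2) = (q - 3)*(q + sqrt(2))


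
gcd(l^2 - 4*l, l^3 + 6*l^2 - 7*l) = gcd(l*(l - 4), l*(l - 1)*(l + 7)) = l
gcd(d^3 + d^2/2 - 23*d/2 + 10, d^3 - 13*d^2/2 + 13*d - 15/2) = d^2 - 7*d/2 + 5/2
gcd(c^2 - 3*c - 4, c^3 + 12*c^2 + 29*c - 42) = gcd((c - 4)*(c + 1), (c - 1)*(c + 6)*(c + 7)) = 1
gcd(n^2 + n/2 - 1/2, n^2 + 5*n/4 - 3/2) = 1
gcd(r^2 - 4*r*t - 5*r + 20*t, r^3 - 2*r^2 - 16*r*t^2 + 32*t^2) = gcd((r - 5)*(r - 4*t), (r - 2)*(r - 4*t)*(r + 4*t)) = r - 4*t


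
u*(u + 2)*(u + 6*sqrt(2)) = u^3 + 2*u^2 + 6*sqrt(2)*u^2 + 12*sqrt(2)*u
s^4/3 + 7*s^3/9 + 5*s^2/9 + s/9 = s*(s/3 + 1/3)*(s + 1/3)*(s + 1)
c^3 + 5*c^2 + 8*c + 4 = (c + 1)*(c + 2)^2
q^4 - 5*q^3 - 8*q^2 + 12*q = q*(q - 6)*(q - 1)*(q + 2)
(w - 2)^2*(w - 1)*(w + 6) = w^4 + w^3 - 22*w^2 + 44*w - 24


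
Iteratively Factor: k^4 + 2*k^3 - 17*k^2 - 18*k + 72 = (k + 4)*(k^3 - 2*k^2 - 9*k + 18) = (k - 3)*(k + 4)*(k^2 + k - 6) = (k - 3)*(k + 3)*(k + 4)*(k - 2)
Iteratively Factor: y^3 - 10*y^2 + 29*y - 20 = (y - 5)*(y^2 - 5*y + 4) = (y - 5)*(y - 4)*(y - 1)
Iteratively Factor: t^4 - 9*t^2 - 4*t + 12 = (t - 1)*(t^3 + t^2 - 8*t - 12) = (t - 3)*(t - 1)*(t^2 + 4*t + 4) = (t - 3)*(t - 1)*(t + 2)*(t + 2)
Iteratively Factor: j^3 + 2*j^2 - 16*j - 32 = (j - 4)*(j^2 + 6*j + 8) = (j - 4)*(j + 4)*(j + 2)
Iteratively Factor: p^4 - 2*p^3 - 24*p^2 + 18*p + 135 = (p - 3)*(p^3 + p^2 - 21*p - 45) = (p - 5)*(p - 3)*(p^2 + 6*p + 9) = (p - 5)*(p - 3)*(p + 3)*(p + 3)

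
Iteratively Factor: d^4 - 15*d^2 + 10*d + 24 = (d - 3)*(d^3 + 3*d^2 - 6*d - 8) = (d - 3)*(d + 1)*(d^2 + 2*d - 8) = (d - 3)*(d + 1)*(d + 4)*(d - 2)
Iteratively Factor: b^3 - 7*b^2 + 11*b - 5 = (b - 1)*(b^2 - 6*b + 5) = (b - 5)*(b - 1)*(b - 1)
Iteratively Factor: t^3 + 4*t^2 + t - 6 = (t + 2)*(t^2 + 2*t - 3) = (t + 2)*(t + 3)*(t - 1)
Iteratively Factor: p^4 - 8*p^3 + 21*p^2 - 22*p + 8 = (p - 1)*(p^3 - 7*p^2 + 14*p - 8) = (p - 1)^2*(p^2 - 6*p + 8) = (p - 2)*(p - 1)^2*(p - 4)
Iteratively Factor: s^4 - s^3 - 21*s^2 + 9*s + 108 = (s + 3)*(s^3 - 4*s^2 - 9*s + 36) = (s - 4)*(s + 3)*(s^2 - 9) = (s - 4)*(s + 3)^2*(s - 3)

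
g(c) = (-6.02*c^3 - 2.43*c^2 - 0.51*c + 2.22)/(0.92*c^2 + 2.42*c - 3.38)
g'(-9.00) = -4.39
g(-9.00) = 85.06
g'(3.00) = -4.74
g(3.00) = -15.11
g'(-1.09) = 3.25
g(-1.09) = -1.56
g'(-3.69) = 24321.78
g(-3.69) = 1260.21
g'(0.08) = -0.23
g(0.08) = -0.68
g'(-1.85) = 12.79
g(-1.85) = -7.00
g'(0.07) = -0.25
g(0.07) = -0.68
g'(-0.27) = -0.15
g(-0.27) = -0.58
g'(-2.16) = 21.61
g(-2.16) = -12.20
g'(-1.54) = 7.61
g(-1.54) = -3.90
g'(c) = (-1.84*c - 2.42)*(-6.02*c^3 - 2.43*c^2 - 0.51*c + 2.22)/(0.92*c^2 + 2.42*c - 3.38)^2 + (-18.06*c^2 - 4.86*c - 0.51)/(0.92*c^2 + 2.42*c - 3.38)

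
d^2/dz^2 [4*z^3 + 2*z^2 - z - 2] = 24*z + 4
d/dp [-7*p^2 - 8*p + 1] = -14*p - 8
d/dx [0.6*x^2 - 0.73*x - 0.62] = 1.2*x - 0.73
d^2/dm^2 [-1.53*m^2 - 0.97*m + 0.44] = -3.06000000000000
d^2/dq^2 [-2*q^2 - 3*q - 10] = -4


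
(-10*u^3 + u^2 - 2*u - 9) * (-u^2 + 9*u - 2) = 10*u^5 - 91*u^4 + 31*u^3 - 11*u^2 - 77*u + 18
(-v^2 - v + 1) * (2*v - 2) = -2*v^3 + 4*v - 2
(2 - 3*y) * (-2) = 6*y - 4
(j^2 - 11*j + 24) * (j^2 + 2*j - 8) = j^4 - 9*j^3 - 6*j^2 + 136*j - 192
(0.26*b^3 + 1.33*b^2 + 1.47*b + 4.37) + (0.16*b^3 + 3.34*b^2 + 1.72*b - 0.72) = 0.42*b^3 + 4.67*b^2 + 3.19*b + 3.65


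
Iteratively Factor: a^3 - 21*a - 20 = (a + 4)*(a^2 - 4*a - 5) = (a + 1)*(a + 4)*(a - 5)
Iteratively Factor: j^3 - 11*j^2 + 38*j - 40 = (j - 5)*(j^2 - 6*j + 8) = (j - 5)*(j - 2)*(j - 4)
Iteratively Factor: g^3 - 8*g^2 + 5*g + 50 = (g + 2)*(g^2 - 10*g + 25) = (g - 5)*(g + 2)*(g - 5)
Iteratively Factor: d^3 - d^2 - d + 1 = (d - 1)*(d^2 - 1) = (d - 1)*(d + 1)*(d - 1)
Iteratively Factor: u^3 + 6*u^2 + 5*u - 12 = (u + 3)*(u^2 + 3*u - 4) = (u + 3)*(u + 4)*(u - 1)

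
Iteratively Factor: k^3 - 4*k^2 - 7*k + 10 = (k - 5)*(k^2 + k - 2) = (k - 5)*(k - 1)*(k + 2)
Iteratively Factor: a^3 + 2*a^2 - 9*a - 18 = (a + 2)*(a^2 - 9) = (a - 3)*(a + 2)*(a + 3)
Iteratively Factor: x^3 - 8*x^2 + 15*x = (x)*(x^2 - 8*x + 15) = x*(x - 3)*(x - 5)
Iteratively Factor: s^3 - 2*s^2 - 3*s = (s)*(s^2 - 2*s - 3) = s*(s - 3)*(s + 1)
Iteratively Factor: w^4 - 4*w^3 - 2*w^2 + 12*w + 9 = (w + 1)*(w^3 - 5*w^2 + 3*w + 9) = (w - 3)*(w + 1)*(w^2 - 2*w - 3) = (w - 3)*(w + 1)^2*(w - 3)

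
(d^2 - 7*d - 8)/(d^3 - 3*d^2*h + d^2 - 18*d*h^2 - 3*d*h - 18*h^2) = (d - 8)/(d^2 - 3*d*h - 18*h^2)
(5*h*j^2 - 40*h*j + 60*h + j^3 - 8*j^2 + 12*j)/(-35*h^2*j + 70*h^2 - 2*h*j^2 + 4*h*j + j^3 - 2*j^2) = (6 - j)/(7*h - j)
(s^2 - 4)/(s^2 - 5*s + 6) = (s + 2)/(s - 3)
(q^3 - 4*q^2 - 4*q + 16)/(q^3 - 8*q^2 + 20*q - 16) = (q + 2)/(q - 2)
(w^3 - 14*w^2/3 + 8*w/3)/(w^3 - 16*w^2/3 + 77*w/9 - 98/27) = 9*w*(w - 4)/(9*w^2 - 42*w + 49)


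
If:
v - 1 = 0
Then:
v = 1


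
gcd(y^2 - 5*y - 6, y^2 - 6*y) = y - 6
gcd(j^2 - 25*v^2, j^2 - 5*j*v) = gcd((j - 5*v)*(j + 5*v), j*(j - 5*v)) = -j + 5*v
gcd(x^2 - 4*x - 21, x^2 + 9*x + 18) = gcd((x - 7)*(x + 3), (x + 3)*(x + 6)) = x + 3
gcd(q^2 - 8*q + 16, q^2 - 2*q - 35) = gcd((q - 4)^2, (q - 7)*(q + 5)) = 1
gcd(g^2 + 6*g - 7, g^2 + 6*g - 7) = g^2 + 6*g - 7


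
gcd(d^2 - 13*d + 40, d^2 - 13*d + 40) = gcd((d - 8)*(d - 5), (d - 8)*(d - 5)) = d^2 - 13*d + 40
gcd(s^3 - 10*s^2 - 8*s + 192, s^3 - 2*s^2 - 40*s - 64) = s^2 - 4*s - 32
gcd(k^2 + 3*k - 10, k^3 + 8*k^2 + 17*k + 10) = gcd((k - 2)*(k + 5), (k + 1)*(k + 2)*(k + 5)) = k + 5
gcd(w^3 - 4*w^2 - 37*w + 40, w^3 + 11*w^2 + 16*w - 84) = 1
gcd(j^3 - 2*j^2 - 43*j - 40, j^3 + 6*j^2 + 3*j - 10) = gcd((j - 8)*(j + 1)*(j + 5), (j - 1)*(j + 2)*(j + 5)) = j + 5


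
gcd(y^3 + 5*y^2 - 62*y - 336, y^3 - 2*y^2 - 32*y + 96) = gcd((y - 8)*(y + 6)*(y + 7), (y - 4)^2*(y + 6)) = y + 6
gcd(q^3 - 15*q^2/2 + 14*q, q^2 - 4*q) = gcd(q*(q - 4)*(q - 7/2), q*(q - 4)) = q^2 - 4*q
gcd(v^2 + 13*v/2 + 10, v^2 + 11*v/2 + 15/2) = v + 5/2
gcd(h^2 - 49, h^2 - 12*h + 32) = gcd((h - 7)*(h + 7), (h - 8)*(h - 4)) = 1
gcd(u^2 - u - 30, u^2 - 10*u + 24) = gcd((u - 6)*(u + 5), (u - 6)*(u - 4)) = u - 6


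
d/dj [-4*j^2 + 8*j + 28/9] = 8 - 8*j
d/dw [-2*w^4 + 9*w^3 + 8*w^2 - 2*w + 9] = -8*w^3 + 27*w^2 + 16*w - 2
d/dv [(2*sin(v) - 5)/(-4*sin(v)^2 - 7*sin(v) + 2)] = (8*sin(v)^2 - 40*sin(v) - 31)*cos(v)/((sin(v) + 2)^2*(4*sin(v) - 1)^2)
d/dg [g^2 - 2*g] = 2*g - 2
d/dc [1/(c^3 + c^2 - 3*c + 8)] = (-3*c^2 - 2*c + 3)/(c^3 + c^2 - 3*c + 8)^2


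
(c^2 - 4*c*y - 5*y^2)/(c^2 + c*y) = (c - 5*y)/c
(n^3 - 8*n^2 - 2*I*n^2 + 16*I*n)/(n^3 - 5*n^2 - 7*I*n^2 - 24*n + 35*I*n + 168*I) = n*(n - 2*I)/(n^2 + n*(3 - 7*I) - 21*I)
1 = 1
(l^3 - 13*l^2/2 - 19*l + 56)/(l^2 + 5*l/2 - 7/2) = (l^2 - 10*l + 16)/(l - 1)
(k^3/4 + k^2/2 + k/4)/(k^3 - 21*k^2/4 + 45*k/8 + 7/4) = 2*k*(k^2 + 2*k + 1)/(8*k^3 - 42*k^2 + 45*k + 14)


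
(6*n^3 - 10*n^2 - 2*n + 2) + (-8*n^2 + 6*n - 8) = 6*n^3 - 18*n^2 + 4*n - 6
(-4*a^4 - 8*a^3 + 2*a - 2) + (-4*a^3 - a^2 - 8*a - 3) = -4*a^4 - 12*a^3 - a^2 - 6*a - 5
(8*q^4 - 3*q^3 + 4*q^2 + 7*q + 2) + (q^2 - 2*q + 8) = 8*q^4 - 3*q^3 + 5*q^2 + 5*q + 10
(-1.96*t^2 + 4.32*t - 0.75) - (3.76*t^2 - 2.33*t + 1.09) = -5.72*t^2 + 6.65*t - 1.84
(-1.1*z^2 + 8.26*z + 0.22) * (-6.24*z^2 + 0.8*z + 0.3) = 6.864*z^4 - 52.4224*z^3 + 4.9052*z^2 + 2.654*z + 0.066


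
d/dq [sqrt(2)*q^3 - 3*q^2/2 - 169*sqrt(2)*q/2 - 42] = 3*sqrt(2)*q^2 - 3*q - 169*sqrt(2)/2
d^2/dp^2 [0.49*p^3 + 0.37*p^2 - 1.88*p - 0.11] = 2.94*p + 0.74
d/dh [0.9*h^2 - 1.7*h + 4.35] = 1.8*h - 1.7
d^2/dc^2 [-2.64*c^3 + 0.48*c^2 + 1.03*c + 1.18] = 0.96 - 15.84*c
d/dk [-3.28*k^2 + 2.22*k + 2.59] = 2.22 - 6.56*k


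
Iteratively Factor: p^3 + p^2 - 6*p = (p)*(p^2 + p - 6) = p*(p + 3)*(p - 2)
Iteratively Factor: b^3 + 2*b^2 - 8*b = (b)*(b^2 + 2*b - 8) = b*(b + 4)*(b - 2)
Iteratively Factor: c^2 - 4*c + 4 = (c - 2)*(c - 2)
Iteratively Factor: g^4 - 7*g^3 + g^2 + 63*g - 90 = (g + 3)*(g^3 - 10*g^2 + 31*g - 30) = (g - 2)*(g + 3)*(g^2 - 8*g + 15) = (g - 3)*(g - 2)*(g + 3)*(g - 5)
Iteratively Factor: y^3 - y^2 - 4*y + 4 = (y + 2)*(y^2 - 3*y + 2) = (y - 1)*(y + 2)*(y - 2)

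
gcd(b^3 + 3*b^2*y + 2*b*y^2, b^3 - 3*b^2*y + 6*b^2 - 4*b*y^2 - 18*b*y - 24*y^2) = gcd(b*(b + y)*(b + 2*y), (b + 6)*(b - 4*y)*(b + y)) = b + y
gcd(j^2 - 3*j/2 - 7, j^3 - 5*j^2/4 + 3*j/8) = 1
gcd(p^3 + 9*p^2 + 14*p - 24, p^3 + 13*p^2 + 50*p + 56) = p + 4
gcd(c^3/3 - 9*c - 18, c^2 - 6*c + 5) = 1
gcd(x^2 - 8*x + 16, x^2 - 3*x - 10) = 1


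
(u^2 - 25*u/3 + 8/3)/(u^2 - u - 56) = (u - 1/3)/(u + 7)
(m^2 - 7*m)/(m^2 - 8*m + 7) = m/(m - 1)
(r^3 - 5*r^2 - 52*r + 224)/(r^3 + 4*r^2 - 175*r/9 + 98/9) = 9*(r^2 - 12*r + 32)/(9*r^2 - 27*r + 14)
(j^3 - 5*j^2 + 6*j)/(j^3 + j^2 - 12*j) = (j - 2)/(j + 4)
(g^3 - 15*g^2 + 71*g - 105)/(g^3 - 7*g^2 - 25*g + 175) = (g - 3)/(g + 5)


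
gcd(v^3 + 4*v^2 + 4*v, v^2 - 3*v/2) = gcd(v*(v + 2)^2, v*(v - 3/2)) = v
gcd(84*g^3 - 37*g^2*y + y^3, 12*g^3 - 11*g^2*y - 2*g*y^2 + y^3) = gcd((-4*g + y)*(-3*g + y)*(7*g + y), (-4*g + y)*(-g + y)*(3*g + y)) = -4*g + y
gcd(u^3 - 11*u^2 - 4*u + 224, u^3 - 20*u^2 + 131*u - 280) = u^2 - 15*u + 56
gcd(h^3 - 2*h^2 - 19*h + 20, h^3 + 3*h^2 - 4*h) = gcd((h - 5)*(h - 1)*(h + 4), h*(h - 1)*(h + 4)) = h^2 + 3*h - 4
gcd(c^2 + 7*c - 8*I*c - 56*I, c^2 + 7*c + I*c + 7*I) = c + 7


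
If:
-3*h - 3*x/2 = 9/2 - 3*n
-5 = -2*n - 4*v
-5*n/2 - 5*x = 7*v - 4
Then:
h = 9*x/2 + 13/4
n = 5*x + 19/4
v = -5*x/2 - 9/8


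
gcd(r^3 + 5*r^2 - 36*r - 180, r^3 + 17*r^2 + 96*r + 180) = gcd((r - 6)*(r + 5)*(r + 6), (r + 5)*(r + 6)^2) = r^2 + 11*r + 30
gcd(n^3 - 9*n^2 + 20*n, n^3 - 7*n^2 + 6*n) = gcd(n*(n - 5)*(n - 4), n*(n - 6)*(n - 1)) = n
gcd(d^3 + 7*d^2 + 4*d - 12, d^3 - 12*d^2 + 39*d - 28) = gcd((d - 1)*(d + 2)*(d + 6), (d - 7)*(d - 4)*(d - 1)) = d - 1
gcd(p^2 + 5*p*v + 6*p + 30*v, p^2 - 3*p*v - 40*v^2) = p + 5*v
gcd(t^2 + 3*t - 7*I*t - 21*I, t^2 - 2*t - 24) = 1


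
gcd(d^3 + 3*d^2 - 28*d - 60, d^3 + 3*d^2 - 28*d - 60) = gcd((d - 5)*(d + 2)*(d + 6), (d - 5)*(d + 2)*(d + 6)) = d^3 + 3*d^2 - 28*d - 60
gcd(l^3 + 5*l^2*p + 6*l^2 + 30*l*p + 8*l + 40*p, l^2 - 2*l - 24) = l + 4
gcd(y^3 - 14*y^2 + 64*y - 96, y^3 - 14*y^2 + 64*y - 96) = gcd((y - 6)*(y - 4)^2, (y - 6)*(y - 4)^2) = y^3 - 14*y^2 + 64*y - 96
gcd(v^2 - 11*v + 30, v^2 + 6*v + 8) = 1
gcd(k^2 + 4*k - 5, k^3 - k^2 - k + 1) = k - 1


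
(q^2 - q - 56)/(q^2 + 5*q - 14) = (q - 8)/(q - 2)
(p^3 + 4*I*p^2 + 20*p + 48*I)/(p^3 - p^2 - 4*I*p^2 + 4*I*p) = (p^2 + 8*I*p - 12)/(p*(p - 1))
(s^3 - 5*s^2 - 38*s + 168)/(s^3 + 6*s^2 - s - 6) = (s^2 - 11*s + 28)/(s^2 - 1)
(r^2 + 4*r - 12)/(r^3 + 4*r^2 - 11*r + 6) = (r - 2)/(r^2 - 2*r + 1)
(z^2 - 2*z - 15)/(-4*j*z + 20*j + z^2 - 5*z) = (z + 3)/(-4*j + z)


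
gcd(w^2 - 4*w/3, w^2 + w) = w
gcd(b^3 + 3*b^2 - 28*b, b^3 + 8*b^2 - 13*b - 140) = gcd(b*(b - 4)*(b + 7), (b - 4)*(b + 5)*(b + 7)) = b^2 + 3*b - 28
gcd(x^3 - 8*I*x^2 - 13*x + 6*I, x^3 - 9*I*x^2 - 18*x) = x - 6*I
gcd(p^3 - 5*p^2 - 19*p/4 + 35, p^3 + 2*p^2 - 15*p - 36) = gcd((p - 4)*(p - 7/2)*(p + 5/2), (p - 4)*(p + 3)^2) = p - 4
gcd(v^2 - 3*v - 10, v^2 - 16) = 1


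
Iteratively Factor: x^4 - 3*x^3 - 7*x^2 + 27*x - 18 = (x - 1)*(x^3 - 2*x^2 - 9*x + 18) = (x - 2)*(x - 1)*(x^2 - 9) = (x - 3)*(x - 2)*(x - 1)*(x + 3)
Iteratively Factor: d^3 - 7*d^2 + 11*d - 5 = (d - 1)*(d^2 - 6*d + 5) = (d - 5)*(d - 1)*(d - 1)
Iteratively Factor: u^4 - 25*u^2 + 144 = (u + 3)*(u^3 - 3*u^2 - 16*u + 48) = (u - 3)*(u + 3)*(u^2 - 16) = (u - 4)*(u - 3)*(u + 3)*(u + 4)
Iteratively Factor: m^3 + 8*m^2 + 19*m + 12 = (m + 4)*(m^2 + 4*m + 3) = (m + 1)*(m + 4)*(m + 3)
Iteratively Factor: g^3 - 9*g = (g - 3)*(g^2 + 3*g) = g*(g - 3)*(g + 3)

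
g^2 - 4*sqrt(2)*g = g*(g - 4*sqrt(2))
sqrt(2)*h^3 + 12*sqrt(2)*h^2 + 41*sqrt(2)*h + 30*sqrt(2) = (h + 5)*(h + 6)*(sqrt(2)*h + sqrt(2))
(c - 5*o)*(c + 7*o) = c^2 + 2*c*o - 35*o^2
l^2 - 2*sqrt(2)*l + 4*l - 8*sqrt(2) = (l + 4)*(l - 2*sqrt(2))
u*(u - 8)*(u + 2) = u^3 - 6*u^2 - 16*u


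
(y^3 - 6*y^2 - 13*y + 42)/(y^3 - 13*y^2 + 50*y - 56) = (y + 3)/(y - 4)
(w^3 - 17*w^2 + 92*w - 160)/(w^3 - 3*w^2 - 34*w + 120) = (w - 8)/(w + 6)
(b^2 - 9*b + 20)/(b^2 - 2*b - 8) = (b - 5)/(b + 2)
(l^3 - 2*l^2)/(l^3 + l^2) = (l - 2)/(l + 1)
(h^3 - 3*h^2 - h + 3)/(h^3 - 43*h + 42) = (h^2 - 2*h - 3)/(h^2 + h - 42)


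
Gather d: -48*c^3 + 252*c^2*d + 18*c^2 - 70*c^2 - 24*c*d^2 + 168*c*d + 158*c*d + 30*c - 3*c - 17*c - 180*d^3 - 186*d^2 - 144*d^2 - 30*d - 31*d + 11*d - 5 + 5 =-48*c^3 - 52*c^2 + 10*c - 180*d^3 + d^2*(-24*c - 330) + d*(252*c^2 + 326*c - 50)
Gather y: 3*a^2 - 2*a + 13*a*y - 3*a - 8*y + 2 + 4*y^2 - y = 3*a^2 - 5*a + 4*y^2 + y*(13*a - 9) + 2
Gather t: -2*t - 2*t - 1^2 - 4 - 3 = -4*t - 8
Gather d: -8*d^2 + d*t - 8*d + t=-8*d^2 + d*(t - 8) + t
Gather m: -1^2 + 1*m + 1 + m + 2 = 2*m + 2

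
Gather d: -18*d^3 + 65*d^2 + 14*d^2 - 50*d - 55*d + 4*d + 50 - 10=-18*d^3 + 79*d^2 - 101*d + 40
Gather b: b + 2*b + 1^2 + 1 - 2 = 3*b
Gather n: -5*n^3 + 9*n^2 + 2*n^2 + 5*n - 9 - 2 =-5*n^3 + 11*n^2 + 5*n - 11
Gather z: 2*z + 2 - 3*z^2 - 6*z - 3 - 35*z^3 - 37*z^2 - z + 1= -35*z^3 - 40*z^2 - 5*z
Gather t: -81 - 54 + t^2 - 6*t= t^2 - 6*t - 135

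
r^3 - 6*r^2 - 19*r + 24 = (r - 8)*(r - 1)*(r + 3)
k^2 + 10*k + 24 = (k + 4)*(k + 6)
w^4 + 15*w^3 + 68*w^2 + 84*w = w*(w + 2)*(w + 6)*(w + 7)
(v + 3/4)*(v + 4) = v^2 + 19*v/4 + 3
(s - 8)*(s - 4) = s^2 - 12*s + 32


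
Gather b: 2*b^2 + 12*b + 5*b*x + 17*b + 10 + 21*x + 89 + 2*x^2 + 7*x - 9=2*b^2 + b*(5*x + 29) + 2*x^2 + 28*x + 90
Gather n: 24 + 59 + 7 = 90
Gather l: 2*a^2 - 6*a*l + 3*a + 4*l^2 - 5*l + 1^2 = 2*a^2 + 3*a + 4*l^2 + l*(-6*a - 5) + 1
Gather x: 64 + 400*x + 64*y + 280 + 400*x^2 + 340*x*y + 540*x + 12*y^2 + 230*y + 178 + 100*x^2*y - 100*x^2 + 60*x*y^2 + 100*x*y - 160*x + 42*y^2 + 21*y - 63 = x^2*(100*y + 300) + x*(60*y^2 + 440*y + 780) + 54*y^2 + 315*y + 459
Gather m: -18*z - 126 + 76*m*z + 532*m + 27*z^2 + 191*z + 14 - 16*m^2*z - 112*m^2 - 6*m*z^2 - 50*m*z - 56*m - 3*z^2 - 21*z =m^2*(-16*z - 112) + m*(-6*z^2 + 26*z + 476) + 24*z^2 + 152*z - 112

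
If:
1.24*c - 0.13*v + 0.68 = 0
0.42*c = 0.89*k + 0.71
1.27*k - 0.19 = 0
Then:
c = 2.01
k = 0.15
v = 24.38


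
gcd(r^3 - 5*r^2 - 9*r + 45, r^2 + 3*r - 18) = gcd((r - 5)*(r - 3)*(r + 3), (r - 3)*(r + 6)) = r - 3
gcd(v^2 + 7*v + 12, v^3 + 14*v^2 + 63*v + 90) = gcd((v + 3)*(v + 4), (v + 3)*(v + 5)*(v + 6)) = v + 3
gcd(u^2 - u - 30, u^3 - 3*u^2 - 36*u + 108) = u - 6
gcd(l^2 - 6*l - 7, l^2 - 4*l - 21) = l - 7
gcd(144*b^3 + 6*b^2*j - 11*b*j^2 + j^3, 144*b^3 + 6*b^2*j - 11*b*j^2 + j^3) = 144*b^3 + 6*b^2*j - 11*b*j^2 + j^3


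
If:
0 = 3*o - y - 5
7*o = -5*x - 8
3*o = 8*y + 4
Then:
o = 12/7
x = -4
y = 1/7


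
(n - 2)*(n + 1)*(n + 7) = n^3 + 6*n^2 - 9*n - 14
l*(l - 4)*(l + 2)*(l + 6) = l^4 + 4*l^3 - 20*l^2 - 48*l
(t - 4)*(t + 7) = t^2 + 3*t - 28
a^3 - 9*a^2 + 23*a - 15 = (a - 5)*(a - 3)*(a - 1)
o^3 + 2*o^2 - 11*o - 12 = (o - 3)*(o + 1)*(o + 4)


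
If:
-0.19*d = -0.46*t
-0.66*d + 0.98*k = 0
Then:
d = 2.42105263157895*t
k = 1.63050483351235*t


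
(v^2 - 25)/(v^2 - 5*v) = (v + 5)/v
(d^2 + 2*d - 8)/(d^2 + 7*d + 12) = (d - 2)/(d + 3)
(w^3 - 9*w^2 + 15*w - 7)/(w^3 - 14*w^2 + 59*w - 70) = (w^2 - 2*w + 1)/(w^2 - 7*w + 10)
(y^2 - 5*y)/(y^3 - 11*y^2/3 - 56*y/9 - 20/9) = 9*y/(9*y^2 + 12*y + 4)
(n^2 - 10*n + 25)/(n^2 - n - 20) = (n - 5)/(n + 4)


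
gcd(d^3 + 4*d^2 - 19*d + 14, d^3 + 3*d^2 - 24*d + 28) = d^2 + 5*d - 14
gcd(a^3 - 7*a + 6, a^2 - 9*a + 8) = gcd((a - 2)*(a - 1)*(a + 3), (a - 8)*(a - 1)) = a - 1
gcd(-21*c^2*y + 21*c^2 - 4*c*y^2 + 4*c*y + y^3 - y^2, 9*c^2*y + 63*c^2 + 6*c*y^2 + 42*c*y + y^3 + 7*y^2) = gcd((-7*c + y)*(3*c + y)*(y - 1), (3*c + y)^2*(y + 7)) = 3*c + y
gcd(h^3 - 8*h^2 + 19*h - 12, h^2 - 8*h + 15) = h - 3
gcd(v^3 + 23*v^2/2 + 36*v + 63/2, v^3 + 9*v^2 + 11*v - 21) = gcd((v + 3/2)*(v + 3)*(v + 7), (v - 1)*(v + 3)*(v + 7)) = v^2 + 10*v + 21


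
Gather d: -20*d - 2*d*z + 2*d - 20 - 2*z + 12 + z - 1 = d*(-2*z - 18) - z - 9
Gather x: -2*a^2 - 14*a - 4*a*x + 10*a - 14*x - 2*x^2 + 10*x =-2*a^2 - 4*a - 2*x^2 + x*(-4*a - 4)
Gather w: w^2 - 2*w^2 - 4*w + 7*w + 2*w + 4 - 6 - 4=-w^2 + 5*w - 6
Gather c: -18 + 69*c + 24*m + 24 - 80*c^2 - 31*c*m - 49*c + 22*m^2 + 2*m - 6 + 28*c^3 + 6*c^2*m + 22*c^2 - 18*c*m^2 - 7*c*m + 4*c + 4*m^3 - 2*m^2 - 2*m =28*c^3 + c^2*(6*m - 58) + c*(-18*m^2 - 38*m + 24) + 4*m^3 + 20*m^2 + 24*m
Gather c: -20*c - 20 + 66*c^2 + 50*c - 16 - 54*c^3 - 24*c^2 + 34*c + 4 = -54*c^3 + 42*c^2 + 64*c - 32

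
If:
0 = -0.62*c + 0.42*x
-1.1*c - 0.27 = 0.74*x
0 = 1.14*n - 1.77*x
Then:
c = -0.12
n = -0.28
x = -0.18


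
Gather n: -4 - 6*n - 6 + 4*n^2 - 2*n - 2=4*n^2 - 8*n - 12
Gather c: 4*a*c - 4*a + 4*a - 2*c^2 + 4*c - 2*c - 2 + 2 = -2*c^2 + c*(4*a + 2)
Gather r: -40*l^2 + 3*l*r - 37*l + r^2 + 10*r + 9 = -40*l^2 - 37*l + r^2 + r*(3*l + 10) + 9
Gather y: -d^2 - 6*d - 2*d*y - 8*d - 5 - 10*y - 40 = -d^2 - 14*d + y*(-2*d - 10) - 45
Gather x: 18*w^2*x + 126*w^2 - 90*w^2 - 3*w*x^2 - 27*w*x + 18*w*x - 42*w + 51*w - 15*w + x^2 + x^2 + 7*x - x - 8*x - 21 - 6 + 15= 36*w^2 - 6*w + x^2*(2 - 3*w) + x*(18*w^2 - 9*w - 2) - 12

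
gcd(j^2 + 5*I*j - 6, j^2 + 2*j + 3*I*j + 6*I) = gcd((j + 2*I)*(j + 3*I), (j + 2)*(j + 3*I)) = j + 3*I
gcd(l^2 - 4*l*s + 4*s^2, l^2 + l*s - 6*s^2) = -l + 2*s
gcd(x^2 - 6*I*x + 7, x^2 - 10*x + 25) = 1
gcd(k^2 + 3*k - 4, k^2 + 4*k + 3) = 1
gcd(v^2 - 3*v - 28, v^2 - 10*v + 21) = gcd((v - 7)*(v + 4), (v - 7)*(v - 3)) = v - 7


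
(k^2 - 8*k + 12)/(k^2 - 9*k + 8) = (k^2 - 8*k + 12)/(k^2 - 9*k + 8)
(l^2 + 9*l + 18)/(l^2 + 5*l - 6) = (l + 3)/(l - 1)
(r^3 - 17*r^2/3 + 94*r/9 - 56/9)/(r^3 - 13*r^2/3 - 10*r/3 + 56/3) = (3*r^2 - 10*r + 8)/(3*(r^2 - 2*r - 8))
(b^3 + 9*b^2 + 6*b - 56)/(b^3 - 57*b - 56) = (b^2 + 2*b - 8)/(b^2 - 7*b - 8)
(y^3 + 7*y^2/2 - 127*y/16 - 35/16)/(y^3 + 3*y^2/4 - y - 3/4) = (16*y^3 + 56*y^2 - 127*y - 35)/(4*(4*y^3 + 3*y^2 - 4*y - 3))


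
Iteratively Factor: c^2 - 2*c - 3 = (c - 3)*(c + 1)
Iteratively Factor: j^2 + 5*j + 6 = (j + 2)*(j + 3)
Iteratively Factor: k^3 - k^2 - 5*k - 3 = (k + 1)*(k^2 - 2*k - 3) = (k + 1)^2*(k - 3)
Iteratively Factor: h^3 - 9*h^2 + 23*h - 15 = (h - 3)*(h^2 - 6*h + 5) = (h - 3)*(h - 1)*(h - 5)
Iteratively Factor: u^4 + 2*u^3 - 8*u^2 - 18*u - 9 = (u + 3)*(u^3 - u^2 - 5*u - 3) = (u + 1)*(u + 3)*(u^2 - 2*u - 3) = (u - 3)*(u + 1)*(u + 3)*(u + 1)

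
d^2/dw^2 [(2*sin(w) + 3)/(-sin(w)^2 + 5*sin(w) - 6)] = (18*sin(w)^5 + 22*sin(w)^4 + 45*sin(w)^2 + 893*sin(w)/4 + 141*sin(3*w)/4 - sin(5*w) - 234)/((sin(w) - 3)^3*(sin(w) - 2)^3)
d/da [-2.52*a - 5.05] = -2.52000000000000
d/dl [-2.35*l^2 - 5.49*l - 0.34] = -4.7*l - 5.49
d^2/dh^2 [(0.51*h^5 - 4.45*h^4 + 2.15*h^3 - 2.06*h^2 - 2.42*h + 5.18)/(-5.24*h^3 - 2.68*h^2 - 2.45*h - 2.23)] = (-28.006752*h^9 - 42.9721919999993*h^8 - 61.262424*h^7 + 45.7598640000003*h^6 + 336.013260000001*h^5 - 1123.811592*h^4 - 1217.161218*h^3 - 840.366834*h^2 + 8.17699799999994*h - 6.22538800000001)/(143.877824*h^9 + 220.759104*h^8 + 314.720688*h^7 + 409.375216*h^6 + 335.047956*h^5 + 268.082796*h^4 + 180.733193*h^3 + 80.138841*h^2 + 36.550815*h + 11.089567)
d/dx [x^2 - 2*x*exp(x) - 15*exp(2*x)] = -2*x*exp(x) + 2*x - 30*exp(2*x) - 2*exp(x)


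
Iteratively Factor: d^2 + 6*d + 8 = (d + 2)*(d + 4)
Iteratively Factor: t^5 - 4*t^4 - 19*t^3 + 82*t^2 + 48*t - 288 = (t + 2)*(t^4 - 6*t^3 - 7*t^2 + 96*t - 144) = (t - 3)*(t + 2)*(t^3 - 3*t^2 - 16*t + 48) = (t - 4)*(t - 3)*(t + 2)*(t^2 + t - 12) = (t - 4)*(t - 3)*(t + 2)*(t + 4)*(t - 3)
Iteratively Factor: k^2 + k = (k)*(k + 1)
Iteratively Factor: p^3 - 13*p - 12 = (p + 1)*(p^2 - p - 12) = (p + 1)*(p + 3)*(p - 4)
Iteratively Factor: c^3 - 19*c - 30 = (c - 5)*(c^2 + 5*c + 6) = (c - 5)*(c + 2)*(c + 3)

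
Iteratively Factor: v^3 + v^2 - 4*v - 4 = (v - 2)*(v^2 + 3*v + 2) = (v - 2)*(v + 1)*(v + 2)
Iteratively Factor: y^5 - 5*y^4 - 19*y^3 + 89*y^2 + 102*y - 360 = (y + 3)*(y^4 - 8*y^3 + 5*y^2 + 74*y - 120) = (y - 4)*(y + 3)*(y^3 - 4*y^2 - 11*y + 30) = (y - 4)*(y + 3)^2*(y^2 - 7*y + 10) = (y - 4)*(y - 2)*(y + 3)^2*(y - 5)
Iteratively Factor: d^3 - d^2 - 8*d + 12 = (d + 3)*(d^2 - 4*d + 4) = (d - 2)*(d + 3)*(d - 2)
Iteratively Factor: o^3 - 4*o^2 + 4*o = (o)*(o^2 - 4*o + 4) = o*(o - 2)*(o - 2)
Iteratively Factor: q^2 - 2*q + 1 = (q - 1)*(q - 1)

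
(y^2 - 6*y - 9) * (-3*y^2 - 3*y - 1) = -3*y^4 + 15*y^3 + 44*y^2 + 33*y + 9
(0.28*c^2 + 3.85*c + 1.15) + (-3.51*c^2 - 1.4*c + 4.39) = -3.23*c^2 + 2.45*c + 5.54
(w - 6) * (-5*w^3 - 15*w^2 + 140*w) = -5*w^4 + 15*w^3 + 230*w^2 - 840*w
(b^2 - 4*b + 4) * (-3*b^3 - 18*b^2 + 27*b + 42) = -3*b^5 - 6*b^4 + 87*b^3 - 138*b^2 - 60*b + 168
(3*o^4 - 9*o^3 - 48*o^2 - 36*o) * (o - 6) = 3*o^5 - 27*o^4 + 6*o^3 + 252*o^2 + 216*o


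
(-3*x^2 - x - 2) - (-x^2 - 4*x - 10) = -2*x^2 + 3*x + 8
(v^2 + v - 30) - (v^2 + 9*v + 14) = -8*v - 44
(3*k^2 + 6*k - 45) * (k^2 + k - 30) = 3*k^4 + 9*k^3 - 129*k^2 - 225*k + 1350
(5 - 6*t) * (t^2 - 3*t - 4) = -6*t^3 + 23*t^2 + 9*t - 20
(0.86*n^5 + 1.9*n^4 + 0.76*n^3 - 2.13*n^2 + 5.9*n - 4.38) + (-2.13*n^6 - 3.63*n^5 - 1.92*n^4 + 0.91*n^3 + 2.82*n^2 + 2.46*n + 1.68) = -2.13*n^6 - 2.77*n^5 - 0.02*n^4 + 1.67*n^3 + 0.69*n^2 + 8.36*n - 2.7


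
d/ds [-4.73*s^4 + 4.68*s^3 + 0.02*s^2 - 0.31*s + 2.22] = -18.92*s^3 + 14.04*s^2 + 0.04*s - 0.31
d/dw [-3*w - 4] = -3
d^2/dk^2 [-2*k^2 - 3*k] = -4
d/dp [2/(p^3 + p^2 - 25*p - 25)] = 2*(-3*p^2 - 2*p + 25)/(p^3 + p^2 - 25*p - 25)^2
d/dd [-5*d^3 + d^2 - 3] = d*(2 - 15*d)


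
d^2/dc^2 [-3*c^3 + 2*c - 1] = -18*c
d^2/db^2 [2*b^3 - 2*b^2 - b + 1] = 12*b - 4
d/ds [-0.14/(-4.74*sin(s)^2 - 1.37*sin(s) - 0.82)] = -(1.3272*sin(s) + 0.1918)*cos(s)/(4.74*sin(s)^2 + 1.37*sin(s) + 0.82)^2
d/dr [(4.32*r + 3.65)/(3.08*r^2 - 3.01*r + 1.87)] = (-13.3056*r^2 - 22.484*r + 19.0649)/(9.4864*r^4 - 18.5416*r^3 + 20.5793*r^2 - 11.2574*r + 3.4969)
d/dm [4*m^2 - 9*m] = 8*m - 9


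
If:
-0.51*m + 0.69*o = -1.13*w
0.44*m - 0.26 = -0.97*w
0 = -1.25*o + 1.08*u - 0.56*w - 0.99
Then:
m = 0.590909090909091 - 2.20454545454545*w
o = 0.436758893280632 - 3.2671277997365*w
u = 1.42217464500073 - 3.26287939784317*w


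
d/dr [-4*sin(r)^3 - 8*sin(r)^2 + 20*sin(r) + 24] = 4*(-3*sin(r)^2 - 4*sin(r) + 5)*cos(r)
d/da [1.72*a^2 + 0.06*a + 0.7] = 3.44*a + 0.06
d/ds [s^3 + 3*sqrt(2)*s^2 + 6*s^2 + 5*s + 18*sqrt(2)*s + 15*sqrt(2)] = 3*s^2 + 6*sqrt(2)*s + 12*s + 5 + 18*sqrt(2)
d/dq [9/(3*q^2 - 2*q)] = 18*(1 - 3*q)/(q^2*(3*q - 2)^2)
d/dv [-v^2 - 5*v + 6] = -2*v - 5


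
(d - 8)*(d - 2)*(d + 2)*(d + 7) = d^4 - d^3 - 60*d^2 + 4*d + 224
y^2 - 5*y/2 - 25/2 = (y - 5)*(y + 5/2)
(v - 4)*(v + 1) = v^2 - 3*v - 4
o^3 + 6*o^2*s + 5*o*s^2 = o*(o + s)*(o + 5*s)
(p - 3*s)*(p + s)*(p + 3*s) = p^3 + p^2*s - 9*p*s^2 - 9*s^3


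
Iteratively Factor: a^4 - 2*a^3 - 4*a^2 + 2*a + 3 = (a - 1)*(a^3 - a^2 - 5*a - 3) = (a - 1)*(a + 1)*(a^2 - 2*a - 3) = (a - 3)*(a - 1)*(a + 1)*(a + 1)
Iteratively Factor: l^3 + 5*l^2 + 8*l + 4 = (l + 2)*(l^2 + 3*l + 2) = (l + 2)^2*(l + 1)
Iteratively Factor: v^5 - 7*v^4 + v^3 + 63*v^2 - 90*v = (v)*(v^4 - 7*v^3 + v^2 + 63*v - 90) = v*(v - 3)*(v^3 - 4*v^2 - 11*v + 30) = v*(v - 3)*(v - 2)*(v^2 - 2*v - 15) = v*(v - 3)*(v - 2)*(v + 3)*(v - 5)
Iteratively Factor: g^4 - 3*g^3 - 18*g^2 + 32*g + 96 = (g - 4)*(g^3 + g^2 - 14*g - 24) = (g - 4)^2*(g^2 + 5*g + 6) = (g - 4)^2*(g + 2)*(g + 3)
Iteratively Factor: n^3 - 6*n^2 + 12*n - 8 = (n - 2)*(n^2 - 4*n + 4) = (n - 2)^2*(n - 2)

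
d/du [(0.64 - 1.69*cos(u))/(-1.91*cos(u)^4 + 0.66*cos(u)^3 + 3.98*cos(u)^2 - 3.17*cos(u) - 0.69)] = (9.6837*cos(u)^4 - 7.1204*cos(u)^3 - 5.459*cos(u)^2 + 5.0944*cos(u) - 3.1949)*sin(u)/(3.6481*cos(u)^8 - 2.5212*cos(u)^7 - 14.768*cos(u)^6 + 17.363*cos(u)^5 + 14.2918*cos(u)^4 - 26.144*cos(u)^3 + 4.5565*cos(u)^2 + 4.3746*cos(u) + 0.4761)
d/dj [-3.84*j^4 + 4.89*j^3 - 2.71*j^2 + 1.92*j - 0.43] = -15.36*j^3 + 14.67*j^2 - 5.42*j + 1.92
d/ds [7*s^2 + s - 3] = 14*s + 1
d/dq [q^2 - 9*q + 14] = 2*q - 9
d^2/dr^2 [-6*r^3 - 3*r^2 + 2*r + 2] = -36*r - 6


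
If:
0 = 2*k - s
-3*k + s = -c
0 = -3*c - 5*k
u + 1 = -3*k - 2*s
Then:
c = 0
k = 0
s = 0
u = -1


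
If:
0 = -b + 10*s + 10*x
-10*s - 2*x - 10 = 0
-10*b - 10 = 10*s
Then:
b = 10/39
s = -49/39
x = 50/39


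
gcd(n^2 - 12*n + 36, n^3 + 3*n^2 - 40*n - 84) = n - 6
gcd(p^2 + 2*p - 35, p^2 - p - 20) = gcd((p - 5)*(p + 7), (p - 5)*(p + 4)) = p - 5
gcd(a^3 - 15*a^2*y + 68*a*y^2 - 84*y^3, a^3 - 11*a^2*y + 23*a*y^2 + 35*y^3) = -a + 7*y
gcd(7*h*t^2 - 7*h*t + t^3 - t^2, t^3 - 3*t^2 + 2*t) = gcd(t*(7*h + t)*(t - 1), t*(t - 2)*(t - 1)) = t^2 - t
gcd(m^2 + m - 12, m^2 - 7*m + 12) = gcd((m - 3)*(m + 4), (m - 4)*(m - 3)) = m - 3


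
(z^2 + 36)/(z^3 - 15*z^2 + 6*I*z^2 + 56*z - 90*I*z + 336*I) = (z - 6*I)/(z^2 - 15*z + 56)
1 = 1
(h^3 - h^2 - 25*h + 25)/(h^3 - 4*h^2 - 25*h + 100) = (h - 1)/(h - 4)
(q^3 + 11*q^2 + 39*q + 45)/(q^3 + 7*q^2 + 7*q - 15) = (q + 3)/(q - 1)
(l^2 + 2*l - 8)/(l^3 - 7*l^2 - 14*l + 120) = (l - 2)/(l^2 - 11*l + 30)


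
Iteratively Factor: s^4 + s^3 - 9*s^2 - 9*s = (s)*(s^3 + s^2 - 9*s - 9) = s*(s + 3)*(s^2 - 2*s - 3) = s*(s + 1)*(s + 3)*(s - 3)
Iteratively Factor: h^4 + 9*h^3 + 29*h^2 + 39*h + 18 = (h + 1)*(h^3 + 8*h^2 + 21*h + 18) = (h + 1)*(h + 3)*(h^2 + 5*h + 6) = (h + 1)*(h + 2)*(h + 3)*(h + 3)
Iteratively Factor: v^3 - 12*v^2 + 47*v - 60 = (v - 4)*(v^2 - 8*v + 15) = (v - 4)*(v - 3)*(v - 5)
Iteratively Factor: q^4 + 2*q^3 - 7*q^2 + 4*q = (q - 1)*(q^3 + 3*q^2 - 4*q) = q*(q - 1)*(q^2 + 3*q - 4) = q*(q - 1)^2*(q + 4)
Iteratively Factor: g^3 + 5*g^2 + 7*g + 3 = (g + 1)*(g^2 + 4*g + 3) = (g + 1)*(g + 3)*(g + 1)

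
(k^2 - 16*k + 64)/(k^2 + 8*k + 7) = (k^2 - 16*k + 64)/(k^2 + 8*k + 7)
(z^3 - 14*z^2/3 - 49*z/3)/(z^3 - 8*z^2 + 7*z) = (z + 7/3)/(z - 1)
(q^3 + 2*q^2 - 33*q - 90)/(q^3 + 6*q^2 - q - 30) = (q - 6)/(q - 2)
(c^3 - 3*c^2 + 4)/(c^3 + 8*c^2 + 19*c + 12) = (c^2 - 4*c + 4)/(c^2 + 7*c + 12)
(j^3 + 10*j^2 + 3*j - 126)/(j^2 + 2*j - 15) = (j^2 + 13*j + 42)/(j + 5)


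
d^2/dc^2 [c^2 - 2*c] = 2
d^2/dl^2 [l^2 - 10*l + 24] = 2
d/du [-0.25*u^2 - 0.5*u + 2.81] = -0.5*u - 0.5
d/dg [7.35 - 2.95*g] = -2.95000000000000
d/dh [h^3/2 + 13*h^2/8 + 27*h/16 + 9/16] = 3*h^2/2 + 13*h/4 + 27/16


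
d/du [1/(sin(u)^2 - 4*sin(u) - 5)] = 2*(2 - sin(u))*cos(u)/((sin(u) - 5)^2*(sin(u) + 1)^2)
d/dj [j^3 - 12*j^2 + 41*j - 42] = 3*j^2 - 24*j + 41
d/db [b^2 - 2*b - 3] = 2*b - 2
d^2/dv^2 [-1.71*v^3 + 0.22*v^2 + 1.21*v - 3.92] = 0.44 - 10.26*v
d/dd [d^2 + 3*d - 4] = 2*d + 3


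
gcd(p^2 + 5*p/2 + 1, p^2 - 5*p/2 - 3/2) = p + 1/2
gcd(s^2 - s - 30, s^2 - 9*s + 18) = s - 6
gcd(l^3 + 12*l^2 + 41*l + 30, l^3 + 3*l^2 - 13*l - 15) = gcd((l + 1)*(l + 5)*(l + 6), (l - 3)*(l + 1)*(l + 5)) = l^2 + 6*l + 5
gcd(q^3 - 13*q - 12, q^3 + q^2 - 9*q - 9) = q^2 + 4*q + 3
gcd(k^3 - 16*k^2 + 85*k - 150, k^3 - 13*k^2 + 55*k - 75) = k^2 - 10*k + 25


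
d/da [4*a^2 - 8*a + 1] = 8*a - 8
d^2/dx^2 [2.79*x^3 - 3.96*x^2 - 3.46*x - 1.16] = 16.74*x - 7.92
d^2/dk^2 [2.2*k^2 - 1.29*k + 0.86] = 4.40000000000000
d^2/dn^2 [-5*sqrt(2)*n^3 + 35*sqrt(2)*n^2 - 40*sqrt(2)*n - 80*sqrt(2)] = sqrt(2)*(70 - 30*n)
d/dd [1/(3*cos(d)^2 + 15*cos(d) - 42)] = (2*cos(d) + 5)*sin(d)/(3*(cos(d)^2 + 5*cos(d) - 14)^2)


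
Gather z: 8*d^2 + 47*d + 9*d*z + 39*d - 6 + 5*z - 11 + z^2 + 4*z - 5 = 8*d^2 + 86*d + z^2 + z*(9*d + 9) - 22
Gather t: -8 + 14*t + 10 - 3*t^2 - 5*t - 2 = -3*t^2 + 9*t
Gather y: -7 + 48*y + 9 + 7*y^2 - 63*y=7*y^2 - 15*y + 2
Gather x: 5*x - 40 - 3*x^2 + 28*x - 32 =-3*x^2 + 33*x - 72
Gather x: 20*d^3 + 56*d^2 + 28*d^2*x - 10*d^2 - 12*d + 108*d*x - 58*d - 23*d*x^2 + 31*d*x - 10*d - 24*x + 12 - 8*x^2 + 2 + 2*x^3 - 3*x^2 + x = 20*d^3 + 46*d^2 - 80*d + 2*x^3 + x^2*(-23*d - 11) + x*(28*d^2 + 139*d - 23) + 14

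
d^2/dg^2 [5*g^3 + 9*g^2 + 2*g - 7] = 30*g + 18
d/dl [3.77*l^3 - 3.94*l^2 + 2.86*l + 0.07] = 11.31*l^2 - 7.88*l + 2.86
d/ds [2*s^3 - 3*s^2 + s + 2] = 6*s^2 - 6*s + 1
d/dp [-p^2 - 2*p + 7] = -2*p - 2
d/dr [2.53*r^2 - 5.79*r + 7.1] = 5.06*r - 5.79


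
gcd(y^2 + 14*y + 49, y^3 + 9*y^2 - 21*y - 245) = y^2 + 14*y + 49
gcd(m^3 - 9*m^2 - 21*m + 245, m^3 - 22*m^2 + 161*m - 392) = m^2 - 14*m + 49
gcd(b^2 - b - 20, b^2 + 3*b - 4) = b + 4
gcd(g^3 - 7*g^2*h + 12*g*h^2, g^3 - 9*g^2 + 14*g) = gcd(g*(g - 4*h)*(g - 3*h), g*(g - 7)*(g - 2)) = g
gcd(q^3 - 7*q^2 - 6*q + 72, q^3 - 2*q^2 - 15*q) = q + 3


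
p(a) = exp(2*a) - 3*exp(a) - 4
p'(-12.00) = 0.00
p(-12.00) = -4.00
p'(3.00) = 746.60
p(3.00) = 339.17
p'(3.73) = 3349.26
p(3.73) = 1608.11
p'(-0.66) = -1.02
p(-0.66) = -5.28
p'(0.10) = -0.87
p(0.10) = -6.09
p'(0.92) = 5.07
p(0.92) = -5.23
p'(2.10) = 108.87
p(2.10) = 38.19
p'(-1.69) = -0.49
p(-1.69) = -4.52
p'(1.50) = 26.73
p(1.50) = 2.64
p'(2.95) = 672.76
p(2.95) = 303.72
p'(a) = 2*exp(2*a) - 3*exp(a)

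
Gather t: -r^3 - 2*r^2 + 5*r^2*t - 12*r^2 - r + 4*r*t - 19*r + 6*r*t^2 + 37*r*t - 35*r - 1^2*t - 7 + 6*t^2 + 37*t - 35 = -r^3 - 14*r^2 - 55*r + t^2*(6*r + 6) + t*(5*r^2 + 41*r + 36) - 42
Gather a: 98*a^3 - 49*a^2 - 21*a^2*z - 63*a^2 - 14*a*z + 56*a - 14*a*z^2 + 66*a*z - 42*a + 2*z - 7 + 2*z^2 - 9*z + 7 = 98*a^3 + a^2*(-21*z - 112) + a*(-14*z^2 + 52*z + 14) + 2*z^2 - 7*z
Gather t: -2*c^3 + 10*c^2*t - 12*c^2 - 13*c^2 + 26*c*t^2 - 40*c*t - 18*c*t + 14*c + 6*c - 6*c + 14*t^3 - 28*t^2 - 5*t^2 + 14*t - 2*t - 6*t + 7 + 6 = -2*c^3 - 25*c^2 + 14*c + 14*t^3 + t^2*(26*c - 33) + t*(10*c^2 - 58*c + 6) + 13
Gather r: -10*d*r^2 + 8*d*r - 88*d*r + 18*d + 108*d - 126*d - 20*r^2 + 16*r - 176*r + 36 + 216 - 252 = r^2*(-10*d - 20) + r*(-80*d - 160)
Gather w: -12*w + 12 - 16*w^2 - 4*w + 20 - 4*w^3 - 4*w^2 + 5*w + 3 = -4*w^3 - 20*w^2 - 11*w + 35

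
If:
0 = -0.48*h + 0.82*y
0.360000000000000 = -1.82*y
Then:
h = -0.34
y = -0.20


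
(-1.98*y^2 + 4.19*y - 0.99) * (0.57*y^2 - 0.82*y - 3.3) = -1.1286*y^4 + 4.0119*y^3 + 2.5339*y^2 - 13.0152*y + 3.267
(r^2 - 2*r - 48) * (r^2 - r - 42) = r^4 - 3*r^3 - 88*r^2 + 132*r + 2016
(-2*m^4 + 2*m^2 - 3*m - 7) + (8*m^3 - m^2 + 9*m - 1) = -2*m^4 + 8*m^3 + m^2 + 6*m - 8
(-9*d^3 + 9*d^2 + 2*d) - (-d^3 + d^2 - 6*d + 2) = -8*d^3 + 8*d^2 + 8*d - 2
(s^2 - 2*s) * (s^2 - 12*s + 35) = s^4 - 14*s^3 + 59*s^2 - 70*s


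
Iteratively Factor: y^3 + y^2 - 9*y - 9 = (y + 1)*(y^2 - 9) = (y - 3)*(y + 1)*(y + 3)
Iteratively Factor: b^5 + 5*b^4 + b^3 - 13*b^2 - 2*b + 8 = (b - 1)*(b^4 + 6*b^3 + 7*b^2 - 6*b - 8) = (b - 1)^2*(b^3 + 7*b^2 + 14*b + 8) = (b - 1)^2*(b + 4)*(b^2 + 3*b + 2) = (b - 1)^2*(b + 2)*(b + 4)*(b + 1)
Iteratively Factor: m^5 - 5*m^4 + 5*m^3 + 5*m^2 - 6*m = (m + 1)*(m^4 - 6*m^3 + 11*m^2 - 6*m) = m*(m + 1)*(m^3 - 6*m^2 + 11*m - 6) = m*(m - 3)*(m + 1)*(m^2 - 3*m + 2) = m*(m - 3)*(m - 1)*(m + 1)*(m - 2)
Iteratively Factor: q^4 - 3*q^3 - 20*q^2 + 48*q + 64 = (q - 4)*(q^3 + q^2 - 16*q - 16) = (q - 4)*(q + 1)*(q^2 - 16) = (q - 4)^2*(q + 1)*(q + 4)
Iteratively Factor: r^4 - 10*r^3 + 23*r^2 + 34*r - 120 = (r - 5)*(r^3 - 5*r^2 - 2*r + 24) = (r - 5)*(r - 3)*(r^2 - 2*r - 8) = (r - 5)*(r - 3)*(r + 2)*(r - 4)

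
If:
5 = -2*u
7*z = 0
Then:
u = -5/2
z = 0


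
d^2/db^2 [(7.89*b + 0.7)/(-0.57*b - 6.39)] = (57.020634 - 8.88178419700125e-16*b)/(0.57*b + 6.39)^3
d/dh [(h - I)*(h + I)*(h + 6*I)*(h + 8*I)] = 4*h^3 + 42*I*h^2 - 94*h + 14*I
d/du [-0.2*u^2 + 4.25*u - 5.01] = 4.25 - 0.4*u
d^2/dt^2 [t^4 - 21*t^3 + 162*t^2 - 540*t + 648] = 12*t^2 - 126*t + 324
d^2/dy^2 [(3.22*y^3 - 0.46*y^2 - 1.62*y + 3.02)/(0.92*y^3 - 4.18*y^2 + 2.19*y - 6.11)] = (7.105427357601e-15*y^7 + 23.986976*y^6 - 47.152944*y^5 + 290.816784*y^4 - 414.113836*y^3 + 55.8027959999998*y^2 + 905.485068*y - 202.991596)/(0.778688*y^9 - 10.613856*y^8 + 53.784672*y^7 - 139.080328*y^6 + 269.0106*y^5 - 454.274754*y^4 + 449.133027*y^3 - 556.057047*y^2 + 245.271897*y - 228.099131)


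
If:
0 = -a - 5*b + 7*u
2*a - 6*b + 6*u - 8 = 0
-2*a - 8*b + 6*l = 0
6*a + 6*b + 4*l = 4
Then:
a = 128/59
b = -62/59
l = -40/59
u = -26/59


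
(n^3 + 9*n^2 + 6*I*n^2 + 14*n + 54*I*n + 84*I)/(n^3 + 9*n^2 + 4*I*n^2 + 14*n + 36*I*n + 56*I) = (n + 6*I)/(n + 4*I)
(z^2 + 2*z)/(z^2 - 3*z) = (z + 2)/(z - 3)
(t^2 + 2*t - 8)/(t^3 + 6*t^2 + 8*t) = (t - 2)/(t*(t + 2))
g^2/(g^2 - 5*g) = g/(g - 5)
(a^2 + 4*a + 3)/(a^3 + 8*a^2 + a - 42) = (a + 1)/(a^2 + 5*a - 14)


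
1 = 1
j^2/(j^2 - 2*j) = j/(j - 2)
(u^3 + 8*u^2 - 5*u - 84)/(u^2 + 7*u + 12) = (u^2 + 4*u - 21)/(u + 3)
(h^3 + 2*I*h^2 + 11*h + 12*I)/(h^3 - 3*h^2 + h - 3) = (h^2 + I*h + 12)/(h^2 - h*(3 + I) + 3*I)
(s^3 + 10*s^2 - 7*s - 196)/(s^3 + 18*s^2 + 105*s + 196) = (s - 4)/(s + 4)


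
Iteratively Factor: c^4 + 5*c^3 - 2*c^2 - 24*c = (c + 4)*(c^3 + c^2 - 6*c) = (c - 2)*(c + 4)*(c^2 + 3*c) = c*(c - 2)*(c + 4)*(c + 3)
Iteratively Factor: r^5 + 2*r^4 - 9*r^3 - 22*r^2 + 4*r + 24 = (r - 1)*(r^4 + 3*r^3 - 6*r^2 - 28*r - 24) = (r - 1)*(r + 2)*(r^3 + r^2 - 8*r - 12) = (r - 1)*(r + 2)^2*(r^2 - r - 6) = (r - 3)*(r - 1)*(r + 2)^2*(r + 2)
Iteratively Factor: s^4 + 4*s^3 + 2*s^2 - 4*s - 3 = (s - 1)*(s^3 + 5*s^2 + 7*s + 3) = (s - 1)*(s + 3)*(s^2 + 2*s + 1) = (s - 1)*(s + 1)*(s + 3)*(s + 1)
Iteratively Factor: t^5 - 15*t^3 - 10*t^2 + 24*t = (t)*(t^4 - 15*t^2 - 10*t + 24) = t*(t - 1)*(t^3 + t^2 - 14*t - 24) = t*(t - 1)*(t + 3)*(t^2 - 2*t - 8) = t*(t - 4)*(t - 1)*(t + 3)*(t + 2)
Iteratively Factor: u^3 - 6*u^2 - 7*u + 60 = (u - 5)*(u^2 - u - 12) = (u - 5)*(u + 3)*(u - 4)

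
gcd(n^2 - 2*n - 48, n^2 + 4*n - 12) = n + 6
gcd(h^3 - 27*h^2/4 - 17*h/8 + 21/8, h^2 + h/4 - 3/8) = h^2 + h/4 - 3/8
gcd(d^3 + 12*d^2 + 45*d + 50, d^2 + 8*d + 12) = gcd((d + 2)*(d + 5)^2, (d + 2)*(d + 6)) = d + 2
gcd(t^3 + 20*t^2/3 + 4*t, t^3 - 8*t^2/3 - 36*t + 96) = t + 6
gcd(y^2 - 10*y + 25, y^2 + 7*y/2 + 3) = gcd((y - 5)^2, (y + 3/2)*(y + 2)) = 1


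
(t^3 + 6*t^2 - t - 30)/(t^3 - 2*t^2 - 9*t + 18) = (t + 5)/(t - 3)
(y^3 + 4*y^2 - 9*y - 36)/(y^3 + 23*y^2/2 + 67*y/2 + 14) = 2*(y^2 - 9)/(2*y^2 + 15*y + 7)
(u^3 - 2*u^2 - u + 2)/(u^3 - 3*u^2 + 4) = (u - 1)/(u - 2)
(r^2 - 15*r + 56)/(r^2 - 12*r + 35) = (r - 8)/(r - 5)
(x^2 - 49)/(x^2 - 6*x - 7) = (x + 7)/(x + 1)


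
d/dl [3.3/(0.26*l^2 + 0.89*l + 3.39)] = (-1.716*l - 2.937)/(0.26*l^2 + 0.89*l + 3.39)^2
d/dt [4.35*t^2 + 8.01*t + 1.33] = 8.7*t + 8.01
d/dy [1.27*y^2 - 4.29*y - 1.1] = 2.54*y - 4.29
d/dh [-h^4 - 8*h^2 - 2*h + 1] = -4*h^3 - 16*h - 2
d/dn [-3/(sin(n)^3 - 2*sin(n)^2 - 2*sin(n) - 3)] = 3*(3*sin(n)^2 - 4*sin(n) - 2)*cos(n)/((sin(n) - 3)^2*(sin(n)^2 + sin(n) + 1)^2)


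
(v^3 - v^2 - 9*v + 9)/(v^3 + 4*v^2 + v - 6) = (v - 3)/(v + 2)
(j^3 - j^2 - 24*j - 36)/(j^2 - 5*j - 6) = (j^2 + 5*j + 6)/(j + 1)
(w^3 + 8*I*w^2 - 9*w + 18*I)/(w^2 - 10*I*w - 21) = (-w^3 - 8*I*w^2 + 9*w - 18*I)/(-w^2 + 10*I*w + 21)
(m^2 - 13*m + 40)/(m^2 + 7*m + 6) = (m^2 - 13*m + 40)/(m^2 + 7*m + 6)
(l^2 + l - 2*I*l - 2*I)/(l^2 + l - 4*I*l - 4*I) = (l - 2*I)/(l - 4*I)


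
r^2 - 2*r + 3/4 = (r - 3/2)*(r - 1/2)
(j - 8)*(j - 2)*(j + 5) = j^3 - 5*j^2 - 34*j + 80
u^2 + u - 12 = (u - 3)*(u + 4)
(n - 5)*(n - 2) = n^2 - 7*n + 10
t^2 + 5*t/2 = t*(t + 5/2)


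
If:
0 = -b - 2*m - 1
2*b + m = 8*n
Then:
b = 16*n/3 + 1/3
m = -8*n/3 - 2/3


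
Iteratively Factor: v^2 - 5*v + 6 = (v - 2)*(v - 3)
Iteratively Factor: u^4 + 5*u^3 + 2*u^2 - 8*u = (u - 1)*(u^3 + 6*u^2 + 8*u) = (u - 1)*(u + 2)*(u^2 + 4*u) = (u - 1)*(u + 2)*(u + 4)*(u)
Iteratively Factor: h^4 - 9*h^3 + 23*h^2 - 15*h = (h - 5)*(h^3 - 4*h^2 + 3*h) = (h - 5)*(h - 1)*(h^2 - 3*h) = (h - 5)*(h - 3)*(h - 1)*(h)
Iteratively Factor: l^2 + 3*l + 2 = (l + 2)*(l + 1)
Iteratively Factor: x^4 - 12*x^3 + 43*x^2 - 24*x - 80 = (x - 4)*(x^3 - 8*x^2 + 11*x + 20) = (x - 4)*(x + 1)*(x^2 - 9*x + 20) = (x - 5)*(x - 4)*(x + 1)*(x - 4)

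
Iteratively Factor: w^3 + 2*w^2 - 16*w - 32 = (w - 4)*(w^2 + 6*w + 8) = (w - 4)*(w + 4)*(w + 2)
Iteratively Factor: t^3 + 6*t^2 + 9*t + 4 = (t + 1)*(t^2 + 5*t + 4) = (t + 1)^2*(t + 4)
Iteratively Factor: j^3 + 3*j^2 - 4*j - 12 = (j + 2)*(j^2 + j - 6) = (j + 2)*(j + 3)*(j - 2)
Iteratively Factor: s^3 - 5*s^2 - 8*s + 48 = (s - 4)*(s^2 - s - 12) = (s - 4)*(s + 3)*(s - 4)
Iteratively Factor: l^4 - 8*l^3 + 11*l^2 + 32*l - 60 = (l - 5)*(l^3 - 3*l^2 - 4*l + 12) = (l - 5)*(l + 2)*(l^2 - 5*l + 6) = (l - 5)*(l - 2)*(l + 2)*(l - 3)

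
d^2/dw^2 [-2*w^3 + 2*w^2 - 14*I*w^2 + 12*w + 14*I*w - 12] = -12*w + 4 - 28*I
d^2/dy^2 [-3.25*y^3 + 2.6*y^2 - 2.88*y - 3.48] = 5.2 - 19.5*y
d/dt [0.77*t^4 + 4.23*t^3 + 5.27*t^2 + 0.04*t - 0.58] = 3.08*t^3 + 12.69*t^2 + 10.54*t + 0.04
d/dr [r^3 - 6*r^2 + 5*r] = 3*r^2 - 12*r + 5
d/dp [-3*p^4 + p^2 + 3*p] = -12*p^3 + 2*p + 3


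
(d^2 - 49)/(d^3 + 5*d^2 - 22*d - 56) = (d - 7)/(d^2 - 2*d - 8)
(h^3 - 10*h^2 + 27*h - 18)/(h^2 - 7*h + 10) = (h^3 - 10*h^2 + 27*h - 18)/(h^2 - 7*h + 10)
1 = 1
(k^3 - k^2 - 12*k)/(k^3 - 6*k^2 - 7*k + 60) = k/(k - 5)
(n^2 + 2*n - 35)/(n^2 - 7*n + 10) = (n + 7)/(n - 2)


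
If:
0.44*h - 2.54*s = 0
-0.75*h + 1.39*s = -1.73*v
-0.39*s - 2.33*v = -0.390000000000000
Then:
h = 0.52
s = 0.09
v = 0.15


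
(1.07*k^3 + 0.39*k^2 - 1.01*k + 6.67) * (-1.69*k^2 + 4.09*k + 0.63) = -1.8083*k^5 + 3.7172*k^4 + 3.9761*k^3 - 15.1575*k^2 + 26.644*k + 4.2021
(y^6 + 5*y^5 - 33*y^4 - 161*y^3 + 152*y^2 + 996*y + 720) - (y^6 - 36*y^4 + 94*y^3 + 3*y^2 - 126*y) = 5*y^5 + 3*y^4 - 255*y^3 + 149*y^2 + 1122*y + 720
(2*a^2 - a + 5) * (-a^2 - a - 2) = -2*a^4 - a^3 - 8*a^2 - 3*a - 10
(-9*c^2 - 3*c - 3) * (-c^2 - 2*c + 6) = 9*c^4 + 21*c^3 - 45*c^2 - 12*c - 18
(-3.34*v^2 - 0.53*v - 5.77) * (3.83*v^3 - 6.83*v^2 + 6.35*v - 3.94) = -12.7922*v^5 + 20.7823*v^4 - 39.6882*v^3 + 49.2032*v^2 - 34.5513*v + 22.7338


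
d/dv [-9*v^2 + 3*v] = 3 - 18*v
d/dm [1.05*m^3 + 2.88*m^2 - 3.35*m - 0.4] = 3.15*m^2 + 5.76*m - 3.35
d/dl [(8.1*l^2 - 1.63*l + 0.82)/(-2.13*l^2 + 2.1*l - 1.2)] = (13.5381*l^2 - 15.9468*l + 0.234)/(4.5369*l^4 - 8.946*l^3 + 9.522*l^2 - 5.04*l + 1.44)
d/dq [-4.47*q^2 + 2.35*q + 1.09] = 2.35 - 8.94*q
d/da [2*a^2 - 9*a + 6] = 4*a - 9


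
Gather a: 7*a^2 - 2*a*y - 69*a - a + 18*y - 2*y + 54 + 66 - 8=7*a^2 + a*(-2*y - 70) + 16*y + 112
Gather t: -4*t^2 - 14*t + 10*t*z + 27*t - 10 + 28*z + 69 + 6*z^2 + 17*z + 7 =-4*t^2 + t*(10*z + 13) + 6*z^2 + 45*z + 66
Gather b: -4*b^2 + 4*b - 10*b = -4*b^2 - 6*b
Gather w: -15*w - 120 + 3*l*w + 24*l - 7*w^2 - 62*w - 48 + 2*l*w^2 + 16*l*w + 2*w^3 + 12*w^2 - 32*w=24*l + 2*w^3 + w^2*(2*l + 5) + w*(19*l - 109) - 168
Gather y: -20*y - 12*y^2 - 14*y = -12*y^2 - 34*y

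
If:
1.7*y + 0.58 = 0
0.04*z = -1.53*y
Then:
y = -0.34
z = 13.05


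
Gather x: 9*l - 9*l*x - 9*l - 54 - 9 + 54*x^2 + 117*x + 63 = 54*x^2 + x*(117 - 9*l)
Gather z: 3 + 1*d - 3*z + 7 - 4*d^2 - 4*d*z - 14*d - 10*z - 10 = -4*d^2 - 13*d + z*(-4*d - 13)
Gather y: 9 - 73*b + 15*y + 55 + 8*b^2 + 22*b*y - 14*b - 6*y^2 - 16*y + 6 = 8*b^2 - 87*b - 6*y^2 + y*(22*b - 1) + 70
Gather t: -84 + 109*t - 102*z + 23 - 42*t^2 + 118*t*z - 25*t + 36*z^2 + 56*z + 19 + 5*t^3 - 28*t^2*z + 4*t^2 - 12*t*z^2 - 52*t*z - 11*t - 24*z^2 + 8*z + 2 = 5*t^3 + t^2*(-28*z - 38) + t*(-12*z^2 + 66*z + 73) + 12*z^2 - 38*z - 40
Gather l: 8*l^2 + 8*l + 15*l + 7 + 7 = 8*l^2 + 23*l + 14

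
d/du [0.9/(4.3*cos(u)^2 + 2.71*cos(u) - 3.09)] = (7.74*cos(u) + 2.439)*sin(u)/(4.3*cos(u)^2 + 2.71*cos(u) - 3.09)^2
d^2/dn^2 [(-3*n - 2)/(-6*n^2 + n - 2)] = 2*((3*n + 2)*(12*n - 1)^2 - 9*(6*n + 1)*(6*n^2 - n + 2))/(6*n^2 - n + 2)^3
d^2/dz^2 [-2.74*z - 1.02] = 0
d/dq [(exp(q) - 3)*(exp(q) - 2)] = (2*exp(q) - 5)*exp(q)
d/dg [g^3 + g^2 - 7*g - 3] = 3*g^2 + 2*g - 7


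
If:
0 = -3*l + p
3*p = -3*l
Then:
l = 0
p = 0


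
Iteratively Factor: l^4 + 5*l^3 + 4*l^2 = (l + 1)*(l^3 + 4*l^2) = (l + 1)*(l + 4)*(l^2) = l*(l + 1)*(l + 4)*(l)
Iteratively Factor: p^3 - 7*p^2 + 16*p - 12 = (p - 3)*(p^2 - 4*p + 4) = (p - 3)*(p - 2)*(p - 2)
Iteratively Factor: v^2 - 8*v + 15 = (v - 5)*(v - 3)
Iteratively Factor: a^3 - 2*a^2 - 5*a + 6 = (a + 2)*(a^2 - 4*a + 3) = (a - 1)*(a + 2)*(a - 3)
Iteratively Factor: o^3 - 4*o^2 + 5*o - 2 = (o - 1)*(o^2 - 3*o + 2) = (o - 1)^2*(o - 2)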